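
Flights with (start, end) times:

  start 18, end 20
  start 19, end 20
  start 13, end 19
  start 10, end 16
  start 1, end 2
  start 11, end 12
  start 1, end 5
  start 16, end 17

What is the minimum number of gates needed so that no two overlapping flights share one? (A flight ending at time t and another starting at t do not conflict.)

starts: [1, 1, 10, 11, 13, 16, 18, 19]
ends:   [2, 5, 12, 16, 17, 19, 20, 20]
s1→1 s1→2  — peak 2.

2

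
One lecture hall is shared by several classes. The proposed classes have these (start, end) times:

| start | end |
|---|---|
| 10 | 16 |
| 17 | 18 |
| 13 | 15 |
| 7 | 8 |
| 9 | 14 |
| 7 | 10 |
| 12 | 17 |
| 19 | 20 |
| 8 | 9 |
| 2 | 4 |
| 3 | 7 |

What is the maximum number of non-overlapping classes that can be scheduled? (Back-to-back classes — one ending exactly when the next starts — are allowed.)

6

Sort by end time and greedily take each interval whose start is ≥ the last chosen end.
By end time: (2,4), (3,7), (7,8), (8,9), (7,10), (9,14), (13,15), (10,16), (12,17), (17,18), (19,20).
Pick (2,4); next start ≥ 4 → (7,8); next start ≥ 8 → (8,9); next start ≥ 9 → (9,14); next start ≥ 14 → (17,18); next start ≥ 18 → (19,20).
Selected 6 classes.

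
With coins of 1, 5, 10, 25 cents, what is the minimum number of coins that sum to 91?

6

91 = 3×25 + 1×10 + 1×5 + 1×1
Total coins = 3 + 1 + 1 + 1 = 6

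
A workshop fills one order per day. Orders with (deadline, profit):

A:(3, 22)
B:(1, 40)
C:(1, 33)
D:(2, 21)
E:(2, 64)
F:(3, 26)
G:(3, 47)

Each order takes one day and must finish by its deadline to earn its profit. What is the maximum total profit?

151

By profit: E(d2,64), G(d3,47), B(d1,40), C(d1,33), F(d3,26), A(d3,22), D(d2,21)
E→slot 2; G→slot 3; B→slot 1; C skipped; F skipped; A skipped; D skipped.
Profit = 40 + 64 + 47 = 151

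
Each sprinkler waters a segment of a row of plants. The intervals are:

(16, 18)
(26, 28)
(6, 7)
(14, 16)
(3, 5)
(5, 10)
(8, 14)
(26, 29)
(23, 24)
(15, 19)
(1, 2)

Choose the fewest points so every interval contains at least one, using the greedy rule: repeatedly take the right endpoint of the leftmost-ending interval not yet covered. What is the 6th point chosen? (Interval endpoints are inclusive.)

Sort by right endpoint; whenever an interval is uncovered, place a point at its right end.
Sorted: [1,2] [3,5] [6,7] [5,10] [8,14] [14,16] [16,18] [15,19] [23,24] [26,28] [26,29]
{[1,2]} hit by 2; {[3,5]} hit by 5; {[6,7],[5,10]} hit by 7; {[8,14],[14,16]} hit by 14; {[16,18],[15,19]} hit by 18; {[23,24]} hit by 24; {[26,28],[26,29]} hit by 28.
Points: 2, 5, 7, 14, 18, 24, 28 (7 total).

24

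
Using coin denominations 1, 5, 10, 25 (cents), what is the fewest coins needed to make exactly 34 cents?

6

34 = 1×25 + 1×5 + 4×1
Total coins = 1 + 1 + 4 = 6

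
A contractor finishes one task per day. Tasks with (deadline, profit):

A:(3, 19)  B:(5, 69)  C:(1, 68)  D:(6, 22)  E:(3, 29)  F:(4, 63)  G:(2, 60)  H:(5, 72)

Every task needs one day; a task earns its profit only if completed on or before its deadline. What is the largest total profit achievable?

354

Sort by profit descending; place each in the latest free slot ≤ its deadline.
By profit: H(d5,72), B(d5,69), C(d1,68), F(d4,63), G(d2,60), E(d3,29), D(d6,22), A(d3,19)
H→slot 5; B→slot 4; C→slot 1; F→slot 3; G→slot 2; E skipped; D→slot 6; A skipped.
Profit = 68 + 60 + 63 + 69 + 72 + 22 = 354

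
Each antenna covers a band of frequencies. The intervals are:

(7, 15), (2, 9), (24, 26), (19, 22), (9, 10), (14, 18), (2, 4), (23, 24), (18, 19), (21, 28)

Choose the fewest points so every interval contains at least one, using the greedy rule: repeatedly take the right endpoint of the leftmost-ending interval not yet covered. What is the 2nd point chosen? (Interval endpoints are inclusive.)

By right end: [2,4]  [2,9]  [9,10]  [7,15]  [14,18]  [18,19]  [19,22]  [23,24]  [24,26]  [21,28]
[2,4] uncovered → point at 4; [9,10] uncovered → point at 10; [14,18] uncovered → point at 18; [19,22] uncovered → point at 22; [23,24] uncovered → point at 24.
Points: 4, 10, 18, 22, 24 (5 total).

10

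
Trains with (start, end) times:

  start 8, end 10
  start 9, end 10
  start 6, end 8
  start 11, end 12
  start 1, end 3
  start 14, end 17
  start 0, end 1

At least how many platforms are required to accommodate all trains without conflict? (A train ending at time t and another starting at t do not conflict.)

Events (time:±→running): 0:+→1 1:-→0 1:+→1 3:-→0 6:+→1 8:-→0 8:+→1 9:+→2 … peak 2.

2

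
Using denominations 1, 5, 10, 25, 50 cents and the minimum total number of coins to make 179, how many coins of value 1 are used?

179 = 3×50 + 1×25 + 4×1
Count of 1: 4

4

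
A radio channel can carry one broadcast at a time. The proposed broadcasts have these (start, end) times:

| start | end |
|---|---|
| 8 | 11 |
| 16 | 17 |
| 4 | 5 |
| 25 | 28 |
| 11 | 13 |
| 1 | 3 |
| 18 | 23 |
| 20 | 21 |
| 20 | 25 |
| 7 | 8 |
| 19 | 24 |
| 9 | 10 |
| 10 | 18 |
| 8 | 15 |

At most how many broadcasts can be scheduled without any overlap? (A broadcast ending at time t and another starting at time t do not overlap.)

8

Sorted by end: (1,3)  (4,5)  (7,8)  (9,10)  (8,11)  (11,13)  (8,15)  (16,17)  (10,18)  (20,21)  (18,23)  (19,24)  (20,25)  (25,28)
take (1,3); take (4,5); take (7,8); take (9,10); skip (8,11); take (11,13); skip (8,15); take (16,17); skip (10,18); take (20,21); skip (18,23); skip (19,24); take (25,28).
Selected 8 broadcasts.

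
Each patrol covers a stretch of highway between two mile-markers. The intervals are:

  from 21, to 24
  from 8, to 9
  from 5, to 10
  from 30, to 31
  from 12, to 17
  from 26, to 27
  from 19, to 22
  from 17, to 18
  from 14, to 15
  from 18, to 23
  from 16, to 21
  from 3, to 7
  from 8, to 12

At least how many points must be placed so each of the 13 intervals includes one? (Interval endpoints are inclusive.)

By right end: [3,7]  [8,9]  [5,10]  [8,12]  [14,15]  [12,17]  [17,18]  [16,21]  [19,22]  [18,23]  [21,24]  [26,27]  [30,31]
[3,7] uncovered → point at 7; [8,9] uncovered → point at 9; [14,15] uncovered → point at 15; [17,18] uncovered → point at 18; [19,22] uncovered → point at 22; [26,27] uncovered → point at 27; [30,31] uncovered → point at 31.
Points: 7, 9, 15, 18, 22, 27, 31 (7 total).

7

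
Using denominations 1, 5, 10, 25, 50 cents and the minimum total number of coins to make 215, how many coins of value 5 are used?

Greedy: take as many of the largest coin as possible, then repeat with the remainder.
215 − 4×50→15 − 1×10→5 − 1×5→0
Count of 5: 1

1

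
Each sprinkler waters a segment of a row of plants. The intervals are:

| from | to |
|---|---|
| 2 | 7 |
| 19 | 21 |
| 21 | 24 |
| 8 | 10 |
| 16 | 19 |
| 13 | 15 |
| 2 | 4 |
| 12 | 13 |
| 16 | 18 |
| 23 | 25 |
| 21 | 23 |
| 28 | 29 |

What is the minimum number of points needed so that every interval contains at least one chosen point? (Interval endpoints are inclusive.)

Sorted: [2,4] [2,7] [8,10] [12,13] [13,15] [16,18] [16,19] [19,21] [21,23] [21,24] [23,25] [28,29]
{[2,4],[2,7]} hit by 4; {[8,10]} hit by 10; {[12,13],[13,15]} hit by 13; {[16,18],[16,19]} hit by 18; {[19,21],[21,23],[21,24]} hit by 21; {[23,25]} hit by 25; {[28,29]} hit by 29.
Points: 4, 10, 13, 18, 21, 25, 29 (7 total).

7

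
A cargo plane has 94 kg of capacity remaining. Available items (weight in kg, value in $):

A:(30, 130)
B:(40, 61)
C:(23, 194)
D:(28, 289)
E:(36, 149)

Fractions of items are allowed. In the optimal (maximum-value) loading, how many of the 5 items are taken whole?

Sort by value per unit weight and fill in that order.
Ratios (sorted): D 10.32, C 8.43, A 4.33, E 4.14, B 1.52
take D (28 @ 289); take C (23 @ 194); take A (30 @ 130); take 13/36 of E → 53.81. Capacity used 94/94.
3 item(s) taken whole; one partial (take 13/36 of E).

3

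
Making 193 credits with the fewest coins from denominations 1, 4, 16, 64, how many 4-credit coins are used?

Use the largest denomination that fits, subtract, and repeat.
193 = 3×64 + 1×1
Count of 4: 0

0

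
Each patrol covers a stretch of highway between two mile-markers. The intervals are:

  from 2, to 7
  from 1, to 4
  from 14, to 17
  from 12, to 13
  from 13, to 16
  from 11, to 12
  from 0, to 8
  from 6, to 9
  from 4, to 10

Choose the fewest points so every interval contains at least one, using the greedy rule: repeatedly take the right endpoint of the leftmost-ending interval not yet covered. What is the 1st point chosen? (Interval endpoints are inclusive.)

Sorted: [1,4] [2,7] [0,8] [6,9] [4,10] [11,12] [12,13] [13,16] [14,17]
{[1,4],[2,7],[0,8]} hit by 4; {[6,9],[4,10]} hit by 9; {[11,12],[12,13]} hit by 12; {[13,16],[14,17]} hit by 16.
Points: 4, 9, 12, 16 (4 total).

4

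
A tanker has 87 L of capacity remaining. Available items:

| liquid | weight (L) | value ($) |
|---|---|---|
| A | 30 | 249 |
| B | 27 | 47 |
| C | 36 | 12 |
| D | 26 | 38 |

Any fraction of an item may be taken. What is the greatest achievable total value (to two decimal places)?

335.33

Greedy by value/weight ratio, highest first.
Order: A (249/30=8.30) > B (47/27=1.74) > D (38/26=1.46) > C (12/36=0.33)
Fill: take A (30 @ 249) → take B (27 @ 47) → take D (26 @ 38) → take 4/36 of C → 1.33; 87/87 used.
Total value = 335.33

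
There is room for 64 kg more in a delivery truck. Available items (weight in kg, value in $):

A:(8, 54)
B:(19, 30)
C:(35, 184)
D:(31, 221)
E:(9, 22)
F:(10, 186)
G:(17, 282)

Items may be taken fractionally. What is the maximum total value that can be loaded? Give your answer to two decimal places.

Greedy by value/weight ratio, highest first.
Order: F (186/10=18.60) > G (282/17=16.59) > D (221/31=7.13) > A (54/8=6.75) > C (184/35=5.26) > E (22/9=2.44) > B (30/19=1.58)
Fill: take F (10 @ 186) → take G (17 @ 282) → take D (31 @ 221) → take 6/8 of A → 40.50; 64/64 used.
Total value = 729.50

729.50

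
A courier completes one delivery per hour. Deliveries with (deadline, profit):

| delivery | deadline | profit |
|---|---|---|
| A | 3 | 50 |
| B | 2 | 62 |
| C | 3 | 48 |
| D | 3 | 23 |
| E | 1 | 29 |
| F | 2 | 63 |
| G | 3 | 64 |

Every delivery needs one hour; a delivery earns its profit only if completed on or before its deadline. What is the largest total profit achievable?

189

By profit: G(d3,64), F(d2,63), B(d2,62), A(d3,50), C(d3,48), E(d1,29), D(d3,23)
G→slot 3; F→slot 2; B→slot 1; A skipped; C skipped; E skipped; D skipped.
Profit = 62 + 63 + 64 = 189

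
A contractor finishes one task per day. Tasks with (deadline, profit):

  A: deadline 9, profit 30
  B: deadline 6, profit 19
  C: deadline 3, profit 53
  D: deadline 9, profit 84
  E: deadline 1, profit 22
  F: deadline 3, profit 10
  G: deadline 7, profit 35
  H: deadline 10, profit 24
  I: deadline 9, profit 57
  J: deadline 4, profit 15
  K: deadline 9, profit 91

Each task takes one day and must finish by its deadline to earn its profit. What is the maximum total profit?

430

Take jobs in profit order; each goes to the latest open slot no later than its deadline.
Profit order: K=91 D=84 I=57 C=53 G=35 A=30 H=24 E=22 B=19 J=15 F=10
Assign: K→slot 9, D→slot 8, I→slot 7, C→slot 3, G→slot 6, A→slot 5, H→slot 10, E→slot 1, B→slot 4, J→slot 2, F skipped.
Slots: [1:E] [2:J] [3:C] [4:B] [5:A] [6:G] [7:I] [8:D] [9:K] [10:H]
Profit = 22 + 15 + 53 + 19 + 30 + 35 + 57 + 84 + 91 + 24 = 430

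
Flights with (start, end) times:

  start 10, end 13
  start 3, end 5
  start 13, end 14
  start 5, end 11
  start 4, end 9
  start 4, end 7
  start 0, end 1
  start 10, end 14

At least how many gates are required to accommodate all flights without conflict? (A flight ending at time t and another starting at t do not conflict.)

3

Count concurrent intervals with a sweep; the peak is the room count.
starts: [0, 3, 4, 4, 5, 10, 10, 13]
ends:   [1, 5, 7, 9, 11, 13, 14, 14]
s0→1 e1→0 s3→1 s4→2 s4→3  — peak 3.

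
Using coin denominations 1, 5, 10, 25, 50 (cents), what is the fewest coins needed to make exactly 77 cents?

4

77 = 1×50 + 1×25 + 2×1
Total coins = 1 + 1 + 2 = 4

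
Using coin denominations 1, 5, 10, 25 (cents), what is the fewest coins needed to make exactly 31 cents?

3

Greedy: take as many of the largest coin as possible, then repeat with the remainder.
31 − 1×25→6 − 1×5→1 − 1×1→0
Total coins = 1 + 1 + 1 = 3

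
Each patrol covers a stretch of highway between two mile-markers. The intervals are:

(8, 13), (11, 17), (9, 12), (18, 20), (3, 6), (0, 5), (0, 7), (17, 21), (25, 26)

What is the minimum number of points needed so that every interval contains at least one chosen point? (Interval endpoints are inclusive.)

4

Process intervals by earliest right end; each time one isn't hit yet, stab at its right endpoint.
Sorted: [0,5] [3,6] [0,7] [9,12] [8,13] [11,17] [18,20] [17,21] [25,26]
{[0,5],[3,6],[0,7]} hit by 5; {[9,12],[8,13],[11,17]} hit by 12; {[18,20],[17,21]} hit by 20; {[25,26]} hit by 26.
Points: 5, 12, 20, 26 (4 total).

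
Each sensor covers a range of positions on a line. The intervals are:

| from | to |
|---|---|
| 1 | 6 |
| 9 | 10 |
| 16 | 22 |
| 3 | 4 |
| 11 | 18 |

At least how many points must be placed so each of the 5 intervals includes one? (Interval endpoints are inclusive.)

Sort by right endpoint; whenever an interval is uncovered, place a point at its right end.
By right end: [3,4]  [1,6]  [9,10]  [11,18]  [16,22]
[3,4] uncovered → point at 4; [9,10] uncovered → point at 10; [11,18] uncovered → point at 18.
Points: 4, 10, 18 (3 total).

3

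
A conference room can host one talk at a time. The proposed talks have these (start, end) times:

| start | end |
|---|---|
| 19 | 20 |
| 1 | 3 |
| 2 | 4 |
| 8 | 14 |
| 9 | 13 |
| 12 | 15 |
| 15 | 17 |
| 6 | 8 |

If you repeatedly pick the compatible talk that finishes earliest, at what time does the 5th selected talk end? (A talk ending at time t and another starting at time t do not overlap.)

Greedy by earliest finish: after sorting by end time, pick each interval compatible with the last pick.
By end time: (1,3), (2,4), (6,8), (9,13), (8,14), (12,15), (15,17), (19,20).
Pick (1,3); next start ≥ 3 → (6,8); next start ≥ 8 → (9,13); next start ≥ 13 → (15,17); next start ≥ 17 → (19,20).
Selected: (1,3) (6,8) (9,13) (15,17) (19,20)

20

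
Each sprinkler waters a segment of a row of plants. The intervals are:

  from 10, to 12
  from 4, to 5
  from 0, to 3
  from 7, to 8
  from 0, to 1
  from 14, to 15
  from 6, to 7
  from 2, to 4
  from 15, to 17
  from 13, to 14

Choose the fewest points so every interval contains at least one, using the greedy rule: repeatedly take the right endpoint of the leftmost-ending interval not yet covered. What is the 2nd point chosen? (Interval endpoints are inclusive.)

Process intervals by earliest right end; each time one isn't hit yet, stab at its right endpoint.
By right end: [0,1]  [0,3]  [2,4]  [4,5]  [6,7]  [7,8]  [10,12]  [13,14]  [14,15]  [15,17]
[0,1] uncovered → point at 1; [2,4] uncovered → point at 4; [6,7] uncovered → point at 7; [10,12] uncovered → point at 12; [13,14] uncovered → point at 14; [15,17] uncovered → point at 17.
Points: 1, 4, 7, 12, 14, 17 (6 total).

4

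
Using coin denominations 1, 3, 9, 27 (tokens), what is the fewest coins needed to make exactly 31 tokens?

Use the largest denomination that fits, subtract, and repeat.
31 − 1×27→4 − 1×3→1 − 1×1→0
Total coins = 1 + 1 + 1 = 3

3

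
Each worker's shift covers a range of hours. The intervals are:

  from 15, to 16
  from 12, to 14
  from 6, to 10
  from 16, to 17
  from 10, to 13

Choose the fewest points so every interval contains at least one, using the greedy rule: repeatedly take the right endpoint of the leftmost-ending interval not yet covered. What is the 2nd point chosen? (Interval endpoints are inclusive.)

Process intervals by earliest right end; each time one isn't hit yet, stab at its right endpoint.
By right end: [6,10]  [10,13]  [12,14]  [15,16]  [16,17]
[6,10] uncovered → point at 10; [12,14] uncovered → point at 14; [15,16] uncovered → point at 16.
Points: 10, 14, 16 (3 total).

14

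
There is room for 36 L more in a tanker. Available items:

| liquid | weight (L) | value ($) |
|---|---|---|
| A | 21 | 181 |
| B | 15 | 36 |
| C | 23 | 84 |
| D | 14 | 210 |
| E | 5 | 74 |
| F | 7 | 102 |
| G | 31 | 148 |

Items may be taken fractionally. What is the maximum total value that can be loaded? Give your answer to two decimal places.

472.19

Ratios (sorted): D 15.00, E 14.80, F 14.57, A 8.62, G 4.77, C 3.65, B 2.40
take D (14 @ 210); take E (5 @ 74); take F (7 @ 102); take 10/21 of A → 86.19. Capacity used 36/36.
Total value = 472.19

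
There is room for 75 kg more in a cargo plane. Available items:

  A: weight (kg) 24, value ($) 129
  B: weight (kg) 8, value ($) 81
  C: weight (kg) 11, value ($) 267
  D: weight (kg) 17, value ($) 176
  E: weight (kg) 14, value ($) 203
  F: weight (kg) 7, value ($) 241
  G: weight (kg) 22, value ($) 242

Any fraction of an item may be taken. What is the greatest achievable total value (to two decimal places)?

1169.50

Ratios (sorted): F 34.43, C 24.27, E 14.50, G 11.00, D 10.35, B 10.12, A 5.38
take F (7 @ 241); take C (11 @ 267); take E (14 @ 203); take G (22 @ 242); take D (17 @ 176); take 4/8 of B → 40.50. Capacity used 75/75.
Total value = 1169.50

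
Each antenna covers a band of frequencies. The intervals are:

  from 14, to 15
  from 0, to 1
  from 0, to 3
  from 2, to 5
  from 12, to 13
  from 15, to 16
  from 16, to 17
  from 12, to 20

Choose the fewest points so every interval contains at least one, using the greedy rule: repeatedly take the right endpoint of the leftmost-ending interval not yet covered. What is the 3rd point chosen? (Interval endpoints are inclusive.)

13

Process intervals by earliest right end; each time one isn't hit yet, stab at its right endpoint.
Sorted: [0,1] [0,3] [2,5] [12,13] [14,15] [15,16] [16,17] [12,20]
{[0,1],[0,3]} hit by 1; {[2,5]} hit by 5; {[12,13]} hit by 13; {[14,15],[15,16]} hit by 15; {[16,17],[12,20]} hit by 17.
Points: 1, 5, 13, 15, 17 (5 total).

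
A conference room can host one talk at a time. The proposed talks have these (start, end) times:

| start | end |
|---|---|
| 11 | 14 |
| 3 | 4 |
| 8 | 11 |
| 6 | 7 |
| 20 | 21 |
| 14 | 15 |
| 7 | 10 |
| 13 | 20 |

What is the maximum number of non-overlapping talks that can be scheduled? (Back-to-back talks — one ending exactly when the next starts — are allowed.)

Sorted by end: (3,4)  (6,7)  (7,10)  (8,11)  (11,14)  (14,15)  (13,20)  (20,21)
take (3,4); take (6,7); take (7,10); skip (8,11); take (11,14); take (14,15); take (20,21).
Selected 6 talks.

6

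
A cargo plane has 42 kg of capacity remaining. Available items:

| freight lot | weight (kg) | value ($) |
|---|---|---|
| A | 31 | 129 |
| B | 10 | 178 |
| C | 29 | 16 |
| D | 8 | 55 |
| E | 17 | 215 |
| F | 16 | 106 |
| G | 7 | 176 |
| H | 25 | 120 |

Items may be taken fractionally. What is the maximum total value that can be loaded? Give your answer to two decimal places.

624.00

Order: G (176/7=25.14) > B (178/10=17.80) > E (215/17=12.65) > D (55/8=6.88) > F (106/16=6.62) > H (120/25=4.80) > A (129/31=4.16) > C (16/29=0.55)
Fill: take G (7 @ 176) → take B (10 @ 178) → take E (17 @ 215) → take D (8 @ 55); 42/42 used.
Total value = 624.00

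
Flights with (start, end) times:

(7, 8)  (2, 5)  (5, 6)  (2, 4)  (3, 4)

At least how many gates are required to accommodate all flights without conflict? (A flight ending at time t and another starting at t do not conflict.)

3

Count concurrent intervals with a sweep; the peak is the room count.
Events (time:±→running): 2:+→1 2:+→2 3:+→3 … peak 3.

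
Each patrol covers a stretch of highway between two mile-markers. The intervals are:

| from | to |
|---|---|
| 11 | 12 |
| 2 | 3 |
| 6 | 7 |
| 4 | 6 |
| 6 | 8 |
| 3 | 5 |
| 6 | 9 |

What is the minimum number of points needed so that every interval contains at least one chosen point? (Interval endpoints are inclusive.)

3

Process intervals by earliest right end; each time one isn't hit yet, stab at its right endpoint.
By right end: [2,3]  [3,5]  [4,6]  [6,7]  [6,8]  [6,9]  [11,12]
[2,3] uncovered → point at 3; [4,6] uncovered → point at 6; [11,12] uncovered → point at 12.
Points: 3, 6, 12 (3 total).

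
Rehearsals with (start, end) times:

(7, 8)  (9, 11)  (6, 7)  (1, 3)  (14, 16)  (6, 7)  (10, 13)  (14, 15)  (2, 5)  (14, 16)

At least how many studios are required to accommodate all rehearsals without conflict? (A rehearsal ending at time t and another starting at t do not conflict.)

The answer is the maximum number of intervals overlapping at any instant.
starts: [1, 2, 6, 6, 7, 9, 10, 14, 14, 14]
ends:   [3, 5, 7, 7, 8, 11, 13, 15, 16, 16]
s1→1 s2→2 e3→1 e5→0 s6→1 s6→2 e7→1 e7→0 s7→1 e8→0 s9→1 s10→2 e11→1 e13→0 s14→1 s14→2 s14→3  — peak 3.

3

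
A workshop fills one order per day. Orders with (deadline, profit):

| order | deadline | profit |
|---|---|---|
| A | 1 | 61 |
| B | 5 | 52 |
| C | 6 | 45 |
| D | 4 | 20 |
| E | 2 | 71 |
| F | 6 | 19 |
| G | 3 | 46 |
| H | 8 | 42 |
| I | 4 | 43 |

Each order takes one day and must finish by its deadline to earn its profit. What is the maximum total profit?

By profit: E(d2,71), A(d1,61), B(d5,52), G(d3,46), C(d6,45), I(d4,43), H(d8,42), D(d4,20), F(d6,19)
E→slot 2; A→slot 1; B→slot 5; G→slot 3; C→slot 6; I→slot 4; H→slot 8; D skipped; F skipped.
Profit = 61 + 71 + 46 + 43 + 52 + 45 + 42 = 360

360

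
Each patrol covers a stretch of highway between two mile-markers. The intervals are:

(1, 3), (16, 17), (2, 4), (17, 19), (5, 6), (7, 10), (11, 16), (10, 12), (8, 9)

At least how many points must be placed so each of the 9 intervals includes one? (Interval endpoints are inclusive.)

5

Process intervals by earliest right end; each time one isn't hit yet, stab at its right endpoint.
By right end: [1,3]  [2,4]  [5,6]  [8,9]  [7,10]  [10,12]  [11,16]  [16,17]  [17,19]
[1,3] uncovered → point at 3; [5,6] uncovered → point at 6; [8,9] uncovered → point at 9; [10,12] uncovered → point at 12; [16,17] uncovered → point at 17.
Points: 3, 6, 9, 12, 17 (5 total).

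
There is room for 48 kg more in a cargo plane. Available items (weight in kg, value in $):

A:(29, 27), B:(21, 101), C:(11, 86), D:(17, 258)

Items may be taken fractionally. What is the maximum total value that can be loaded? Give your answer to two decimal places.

440.19

Ratios (sorted): D 15.18, C 7.82, B 4.81, A 0.93
take D (17 @ 258); take C (11 @ 86); take 20/21 of B → 96.19. Capacity used 48/48.
Total value = 440.19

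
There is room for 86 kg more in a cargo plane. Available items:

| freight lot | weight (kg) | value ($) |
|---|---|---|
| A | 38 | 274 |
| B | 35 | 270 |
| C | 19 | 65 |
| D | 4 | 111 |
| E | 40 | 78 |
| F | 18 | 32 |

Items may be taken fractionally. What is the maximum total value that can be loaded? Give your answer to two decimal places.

685.79

Sort by value per unit weight and fill in that order.
Ratios (sorted): D 27.75, B 7.71, A 7.21, C 3.42, E 1.95, F 1.78
take D (4 @ 111); take B (35 @ 270); take A (38 @ 274); take 9/19 of C → 30.79. Capacity used 86/86.
Total value = 685.79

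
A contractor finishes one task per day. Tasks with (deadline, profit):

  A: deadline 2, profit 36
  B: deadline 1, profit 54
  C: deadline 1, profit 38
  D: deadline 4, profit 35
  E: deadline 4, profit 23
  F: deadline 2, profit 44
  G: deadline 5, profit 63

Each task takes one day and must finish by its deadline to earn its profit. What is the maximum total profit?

By profit: G(d5,63), B(d1,54), F(d2,44), C(d1,38), A(d2,36), D(d4,35), E(d4,23)
G→slot 5; B→slot 1; F→slot 2; C skipped; A skipped; D→slot 4; E→slot 3.
Profit = 54 + 44 + 23 + 35 + 63 = 219

219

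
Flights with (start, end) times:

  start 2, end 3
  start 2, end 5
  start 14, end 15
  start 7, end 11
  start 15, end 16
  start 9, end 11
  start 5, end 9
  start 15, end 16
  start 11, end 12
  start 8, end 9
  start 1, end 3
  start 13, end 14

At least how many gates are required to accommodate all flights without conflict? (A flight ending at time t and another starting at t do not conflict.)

3

Events (time:±→running): 1:+→1 2:+→2 2:+→3 … peak 3.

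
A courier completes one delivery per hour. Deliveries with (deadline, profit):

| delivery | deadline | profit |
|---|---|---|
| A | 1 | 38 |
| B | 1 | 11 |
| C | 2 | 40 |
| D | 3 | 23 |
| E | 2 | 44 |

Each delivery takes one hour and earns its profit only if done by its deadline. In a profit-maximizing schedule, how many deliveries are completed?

3

Take jobs in profit order; each goes to the latest open slot no later than its deadline.
By profit: E(d2,44), C(d2,40), A(d1,38), D(d3,23), B(d1,11)
E→slot 2; C→slot 1; A skipped; D→slot 3; B skipped.
3 of 5 scheduled.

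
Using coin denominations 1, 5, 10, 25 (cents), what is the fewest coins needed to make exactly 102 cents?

6

Greedy: take as many of the largest coin as possible, then repeat with the remainder.
102 = 4×25 + 2×1
Total coins = 4 + 2 = 6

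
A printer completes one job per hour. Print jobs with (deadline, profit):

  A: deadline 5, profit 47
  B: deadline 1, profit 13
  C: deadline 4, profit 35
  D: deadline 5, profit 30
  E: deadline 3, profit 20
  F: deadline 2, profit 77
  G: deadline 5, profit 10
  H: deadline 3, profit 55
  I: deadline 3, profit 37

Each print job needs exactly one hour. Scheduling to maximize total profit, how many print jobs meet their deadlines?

Profit order: F=77 H=55 A=47 I=37 C=35 D=30 E=20 B=13 G=10
Assign: F→slot 2, H→slot 3, A→slot 5, I→slot 1, C→slot 4, D skipped, E skipped, B skipped, G skipped.
Slots: [1:I] [2:F] [3:H] [4:C] [5:A]
5 of 9 scheduled.

5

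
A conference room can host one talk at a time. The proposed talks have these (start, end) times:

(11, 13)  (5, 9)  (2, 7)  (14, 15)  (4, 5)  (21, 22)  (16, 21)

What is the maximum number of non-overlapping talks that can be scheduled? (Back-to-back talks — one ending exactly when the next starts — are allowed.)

6

Greedy by earliest finish: after sorting by end time, pick each interval compatible with the last pick.
By end time: (4,5), (2,7), (5,9), (11,13), (14,15), (16,21), (21,22).
Pick (4,5); next start ≥ 5 → (5,9); next start ≥ 9 → (11,13); next start ≥ 13 → (14,15); next start ≥ 15 → (16,21); next start ≥ 21 → (21,22).
Selected 6 talks.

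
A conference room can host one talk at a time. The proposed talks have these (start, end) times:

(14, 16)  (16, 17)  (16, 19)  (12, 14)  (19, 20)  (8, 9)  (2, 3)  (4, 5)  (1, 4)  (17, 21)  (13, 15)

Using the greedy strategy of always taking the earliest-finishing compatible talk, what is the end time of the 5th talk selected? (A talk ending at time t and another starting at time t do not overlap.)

16

Order by finish time; keep every interval that doesn't clash with the previous kept one.
By end time: (2,3), (1,4), (4,5), (8,9), (12,14), (13,15), (14,16), (16,17), (16,19), (19,20), (17,21).
Pick (2,3); next start ≥ 3 → (4,5); next start ≥ 5 → (8,9); next start ≥ 9 → (12,14); next start ≥ 14 → (14,16); next start ≥ 16 → (16,17); next start ≥ 17 → (19,20).
Selected: (2,3) (4,5) (8,9) (12,14) (14,16) (16,17) (19,20)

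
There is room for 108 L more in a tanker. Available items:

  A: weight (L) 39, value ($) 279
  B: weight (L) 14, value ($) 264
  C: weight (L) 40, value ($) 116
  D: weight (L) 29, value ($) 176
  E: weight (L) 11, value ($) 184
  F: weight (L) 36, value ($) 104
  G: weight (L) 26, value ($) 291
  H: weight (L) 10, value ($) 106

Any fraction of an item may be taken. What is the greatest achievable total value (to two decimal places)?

1172.55

Greedy by value/weight ratio, highest first.
Ratios (sorted): B 18.86, E 16.73, G 11.19, H 10.60, A 7.15, D 6.07, C 2.90, F 2.89
take B (14 @ 264); take E (11 @ 184); take G (26 @ 291); take H (10 @ 106); take A (39 @ 279); take 8/29 of D → 48.55. Capacity used 108/108.
Total value = 1172.55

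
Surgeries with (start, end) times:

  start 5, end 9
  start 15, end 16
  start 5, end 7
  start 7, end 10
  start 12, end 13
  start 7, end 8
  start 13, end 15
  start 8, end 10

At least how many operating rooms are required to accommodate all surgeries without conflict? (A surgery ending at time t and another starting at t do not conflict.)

3

The answer is the maximum number of intervals overlapping at any instant.
starts: [5, 5, 7, 7, 8, 12, 13, 15]
ends:   [7, 8, 9, 10, 10, 13, 15, 16]
s5→1 s5→2 e7→1 s7→2 s7→3  — peak 3.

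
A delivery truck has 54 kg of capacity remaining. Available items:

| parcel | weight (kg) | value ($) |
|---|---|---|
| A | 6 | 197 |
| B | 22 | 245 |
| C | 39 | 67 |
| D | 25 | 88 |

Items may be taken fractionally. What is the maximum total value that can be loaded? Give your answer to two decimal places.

531.72

Sort by value per unit weight and fill in that order.
Order: A (197/6=32.83) > B (245/22=11.14) > D (88/25=3.52) > C (67/39=1.72)
Fill: take A (6 @ 197) → take B (22 @ 245) → take D (25 @ 88) → take 1/39 of C → 1.72; 54/54 used.
Total value = 531.72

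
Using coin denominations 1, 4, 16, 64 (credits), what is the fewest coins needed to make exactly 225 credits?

6

Greedy: take as many of the largest coin as possible, then repeat with the remainder.
225 − 3×64→33 − 2×16→1 − 1×1→0
Total coins = 3 + 2 + 1 = 6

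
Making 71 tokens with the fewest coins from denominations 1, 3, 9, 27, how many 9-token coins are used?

Greedy: take as many of the largest coin as possible, then repeat with the remainder.
71 − 2×27→17 − 1×9→8 − 2×3→2 − 2×1→0
Count of 9: 1

1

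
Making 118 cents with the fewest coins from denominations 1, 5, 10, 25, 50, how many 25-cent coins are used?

0

Greedy: take as many of the largest coin as possible, then repeat with the remainder.
118 = 2×50 + 1×10 + 1×5 + 3×1
Count of 25: 0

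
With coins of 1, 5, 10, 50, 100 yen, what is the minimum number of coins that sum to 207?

5

207 = 2×100 + 1×5 + 2×1
Total coins = 2 + 1 + 2 = 5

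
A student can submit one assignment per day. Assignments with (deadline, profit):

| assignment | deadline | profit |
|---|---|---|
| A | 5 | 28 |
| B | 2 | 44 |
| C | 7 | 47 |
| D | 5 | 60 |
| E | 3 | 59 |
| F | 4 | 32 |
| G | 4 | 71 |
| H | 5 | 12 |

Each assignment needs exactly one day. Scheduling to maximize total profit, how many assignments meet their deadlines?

6

Take jobs in profit order; each goes to the latest open slot no later than its deadline.
By profit: G(d4,71), D(d5,60), E(d3,59), C(d7,47), B(d2,44), F(d4,32), A(d5,28), H(d5,12)
G→slot 4; D→slot 5; E→slot 3; C→slot 7; B→slot 2; F→slot 1; A skipped; H skipped.
6 of 8 scheduled.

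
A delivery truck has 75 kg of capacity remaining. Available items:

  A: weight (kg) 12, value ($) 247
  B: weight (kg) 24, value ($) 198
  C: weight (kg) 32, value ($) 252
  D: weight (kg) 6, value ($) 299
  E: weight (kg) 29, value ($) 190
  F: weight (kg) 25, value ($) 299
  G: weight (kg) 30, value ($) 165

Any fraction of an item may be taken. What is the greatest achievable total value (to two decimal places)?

Ratios (sorted): D 49.83, A 20.58, F 11.96, B 8.25, C 7.88, E 6.55, G 5.50
take D (6 @ 299); take A (12 @ 247); take F (25 @ 299); take B (24 @ 198); take 8/32 of C → 63.00. Capacity used 75/75.
Total value = 1106.00

1106.00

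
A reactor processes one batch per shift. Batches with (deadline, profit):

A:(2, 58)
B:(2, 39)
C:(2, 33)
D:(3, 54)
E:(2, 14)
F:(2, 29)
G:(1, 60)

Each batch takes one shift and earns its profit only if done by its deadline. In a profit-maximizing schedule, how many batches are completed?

3

Sort by profit descending; place each in the latest free slot ≤ its deadline.
By profit: G(d1,60), A(d2,58), D(d3,54), B(d2,39), C(d2,33), F(d2,29), E(d2,14)
G→slot 1; A→slot 2; D→slot 3; B skipped; C skipped; F skipped; E skipped.
3 of 7 scheduled.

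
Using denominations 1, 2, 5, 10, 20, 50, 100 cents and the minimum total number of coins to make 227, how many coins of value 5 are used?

1

Greedy: take as many of the largest coin as possible, then repeat with the remainder.
227 = 2×100 + 1×20 + 1×5 + 1×2
Count of 5: 1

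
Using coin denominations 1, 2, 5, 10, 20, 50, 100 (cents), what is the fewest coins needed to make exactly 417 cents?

Greedy: take as many of the largest coin as possible, then repeat with the remainder.
417 = 4×100 + 1×10 + 1×5 + 1×2
Total coins = 4 + 1 + 1 + 1 = 7

7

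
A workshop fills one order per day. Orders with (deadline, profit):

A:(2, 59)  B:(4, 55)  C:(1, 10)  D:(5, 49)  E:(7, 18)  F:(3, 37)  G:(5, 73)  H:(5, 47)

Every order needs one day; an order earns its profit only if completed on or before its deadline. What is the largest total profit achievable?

301

Take jobs in profit order; each goes to the latest open slot no later than its deadline.
By profit: G(d5,73), A(d2,59), B(d4,55), D(d5,49), H(d5,47), F(d3,37), E(d7,18), C(d1,10)
G→slot 5; A→slot 2; B→slot 4; D→slot 3; H→slot 1; F skipped; E→slot 7; C skipped.
Profit = 47 + 59 + 49 + 55 + 73 + 18 = 301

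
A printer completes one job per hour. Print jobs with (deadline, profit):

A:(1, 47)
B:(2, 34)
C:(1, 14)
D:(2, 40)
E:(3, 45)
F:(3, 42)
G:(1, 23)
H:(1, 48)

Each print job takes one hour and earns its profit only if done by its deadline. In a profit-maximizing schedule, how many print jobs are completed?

Take jobs in profit order; each goes to the latest open slot no later than its deadline.
Profit order: H=48 A=47 E=45 F=42 D=40 B=34 G=23 C=14
Assign: H→slot 1, A skipped, E→slot 3, F→slot 2, D skipped, B skipped, G skipped, C skipped.
Slots: [1:H] [2:F] [3:E]
3 of 8 scheduled.

3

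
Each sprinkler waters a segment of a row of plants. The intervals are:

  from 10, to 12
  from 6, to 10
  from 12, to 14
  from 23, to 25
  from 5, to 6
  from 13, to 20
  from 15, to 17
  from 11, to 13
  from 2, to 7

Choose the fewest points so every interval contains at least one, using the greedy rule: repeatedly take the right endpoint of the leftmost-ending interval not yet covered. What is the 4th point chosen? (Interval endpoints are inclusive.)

25

Sorted: [5,6] [2,7] [6,10] [10,12] [11,13] [12,14] [15,17] [13,20] [23,25]
{[5,6],[2,7],[6,10]} hit by 6; {[10,12],[11,13],[12,14]} hit by 12; {[15,17],[13,20]} hit by 17; {[23,25]} hit by 25.
Points: 6, 12, 17, 25 (4 total).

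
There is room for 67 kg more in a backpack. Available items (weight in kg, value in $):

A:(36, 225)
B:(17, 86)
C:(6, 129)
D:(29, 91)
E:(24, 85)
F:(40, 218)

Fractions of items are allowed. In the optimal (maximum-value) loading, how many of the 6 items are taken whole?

Sort by value per unit weight and fill in that order.
Ratios (sorted): C 21.50, A 6.25, F 5.45, B 5.06, E 3.54, D 3.14
take C (6 @ 129); take A (36 @ 225); take 25/40 of F → 136.25. Capacity used 67/67.
2 item(s) taken whole; one partial (take 25/40 of F).

2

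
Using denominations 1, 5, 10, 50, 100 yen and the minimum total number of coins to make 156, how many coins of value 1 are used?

1

156 − 1×100→56 − 1×50→6 − 1×5→1 − 1×1→0
Count of 1: 1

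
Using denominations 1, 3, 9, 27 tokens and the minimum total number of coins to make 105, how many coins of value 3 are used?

105 = 3×27 + 2×9 + 2×3
Count of 3: 2

2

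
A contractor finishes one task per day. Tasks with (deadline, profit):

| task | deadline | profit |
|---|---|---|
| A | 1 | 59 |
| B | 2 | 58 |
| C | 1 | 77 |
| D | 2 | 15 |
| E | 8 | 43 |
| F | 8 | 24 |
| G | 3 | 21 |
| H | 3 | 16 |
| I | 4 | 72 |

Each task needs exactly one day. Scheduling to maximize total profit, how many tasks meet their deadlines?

Take jobs in profit order; each goes to the latest open slot no later than its deadline.
Profit order: C=77 I=72 A=59 B=58 E=43 F=24 G=21 H=16 D=15
Assign: C→slot 1, I→slot 4, A skipped, B→slot 2, E→slot 8, F→slot 7, G→slot 3, H skipped, D skipped.
Slots: [1:C] [2:B] [3:G] [4:I] [7:F] [8:E]
6 of 9 scheduled.

6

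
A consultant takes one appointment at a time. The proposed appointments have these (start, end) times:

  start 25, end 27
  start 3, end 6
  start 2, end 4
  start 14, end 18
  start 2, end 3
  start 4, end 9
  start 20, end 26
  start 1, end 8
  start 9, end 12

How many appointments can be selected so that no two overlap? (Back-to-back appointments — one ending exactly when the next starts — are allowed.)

5

By end time: (2,3), (2,4), (3,6), (1,8), (4,9), (9,12), (14,18), (20,26), (25,27).
Pick (2,3); next start ≥ 3 → (3,6); next start ≥ 6 → (9,12); next start ≥ 12 → (14,18); next start ≥ 18 → (20,26).
Selected 5 appointments.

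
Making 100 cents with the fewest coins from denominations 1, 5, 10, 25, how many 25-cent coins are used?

4

100 = 4×25
Count of 25: 4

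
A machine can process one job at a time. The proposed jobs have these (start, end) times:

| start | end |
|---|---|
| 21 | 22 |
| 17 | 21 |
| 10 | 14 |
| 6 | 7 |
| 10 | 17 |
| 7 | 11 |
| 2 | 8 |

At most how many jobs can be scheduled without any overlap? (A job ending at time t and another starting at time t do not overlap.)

4

By end time: (6,7), (2,8), (7,11), (10,14), (10,17), (17,21), (21,22).
Pick (6,7); next start ≥ 7 → (7,11); next start ≥ 11 → (17,21); next start ≥ 21 → (21,22).
Selected 4 jobs.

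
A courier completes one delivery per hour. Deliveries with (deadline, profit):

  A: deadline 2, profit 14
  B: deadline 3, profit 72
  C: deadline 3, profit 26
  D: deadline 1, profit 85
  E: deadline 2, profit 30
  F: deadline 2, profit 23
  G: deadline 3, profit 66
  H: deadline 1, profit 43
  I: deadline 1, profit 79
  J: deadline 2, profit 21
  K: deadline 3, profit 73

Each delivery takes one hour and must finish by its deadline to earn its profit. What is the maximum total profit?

Take jobs in profit order; each goes to the latest open slot no later than its deadline.
By profit: D(d1,85), I(d1,79), K(d3,73), B(d3,72), G(d3,66), H(d1,43), E(d2,30), C(d3,26), F(d2,23), J(d2,21), A(d2,14)
D→slot 1; I skipped; K→slot 3; B→slot 2; G skipped; H skipped; E skipped; C skipped; F skipped; J skipped; A skipped.
Profit = 85 + 72 + 73 = 230

230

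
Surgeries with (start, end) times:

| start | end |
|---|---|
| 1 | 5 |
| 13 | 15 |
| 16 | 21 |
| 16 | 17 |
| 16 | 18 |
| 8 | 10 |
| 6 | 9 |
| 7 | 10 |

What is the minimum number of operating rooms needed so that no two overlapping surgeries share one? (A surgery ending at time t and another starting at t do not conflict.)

starts: [1, 6, 7, 8, 13, 16, 16, 16]
ends:   [5, 9, 10, 10, 15, 17, 18, 21]
s1→1 e5→0 s6→1 s7→2 s8→3  — peak 3.

3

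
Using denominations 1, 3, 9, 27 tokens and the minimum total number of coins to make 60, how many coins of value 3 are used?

Use the largest denomination that fits, subtract, and repeat.
60 − 2×27→6 − 2×3→0
Count of 3: 2

2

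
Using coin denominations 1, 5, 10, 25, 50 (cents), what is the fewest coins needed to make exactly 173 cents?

173 = 3×50 + 2×10 + 3×1
Total coins = 3 + 2 + 3 = 8

8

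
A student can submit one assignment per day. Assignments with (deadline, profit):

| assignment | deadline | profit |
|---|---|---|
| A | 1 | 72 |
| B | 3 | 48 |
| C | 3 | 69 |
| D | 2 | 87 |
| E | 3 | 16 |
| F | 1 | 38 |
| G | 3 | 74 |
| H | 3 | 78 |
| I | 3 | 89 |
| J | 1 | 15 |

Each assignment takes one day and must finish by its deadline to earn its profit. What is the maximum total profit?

254

By profit: I(d3,89), D(d2,87), H(d3,78), G(d3,74), A(d1,72), C(d3,69), B(d3,48), F(d1,38), E(d3,16), J(d1,15)
I→slot 3; D→slot 2; H→slot 1; G skipped; A skipped; C skipped; B skipped; F skipped; E skipped; J skipped.
Profit = 78 + 87 + 89 = 254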